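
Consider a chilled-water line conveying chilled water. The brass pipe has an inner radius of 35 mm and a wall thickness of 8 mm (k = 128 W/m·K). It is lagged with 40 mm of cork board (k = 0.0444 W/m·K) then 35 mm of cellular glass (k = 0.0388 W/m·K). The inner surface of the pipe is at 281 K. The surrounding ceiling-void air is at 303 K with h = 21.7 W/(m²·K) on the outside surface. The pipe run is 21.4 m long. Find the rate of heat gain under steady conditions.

Per-layer cylindrical resistances, series-summed:
R_brass pipe wall = ln(43/35)/(2π×128×21.4) = 1.196×10^-5 K/W
R_cork board = ln(83/43)/(2π×0.0444×21.4) = 0.1102 K/W
R_cellular glass = ln(118/83)/(2π×0.0388×21.4) = 0.06744 K/W
R_outer film = 1/(h_o·2πr_oL) = 1/(21.7×2π×0.118×21.4) = 0.002904 K/W
R_total = 0.1805 K/W
Q = ΔT/R_total = 22/0.1805

Q ≈ 122 W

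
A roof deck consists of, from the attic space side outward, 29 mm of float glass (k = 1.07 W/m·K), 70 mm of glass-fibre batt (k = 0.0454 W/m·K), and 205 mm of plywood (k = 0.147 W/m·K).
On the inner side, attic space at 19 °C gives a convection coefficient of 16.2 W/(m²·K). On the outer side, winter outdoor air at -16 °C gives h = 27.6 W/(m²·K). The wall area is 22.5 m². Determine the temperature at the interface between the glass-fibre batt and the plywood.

T ≈ 0.357 °C

Series thermal resistances:
R_inner film = 1/(h_i·A) = 1/(16.2×22.5) = 0.002743 K/W
R_float glass = L/(kA) = 0.029/(1.07×22.5) = 0.001205 K/W
R_glass-fibre batt = L/(kA) = 0.07/(0.0454×22.5) = 0.06853 K/W
R_plywood = L/(kA) = 0.205/(0.147×22.5) = 0.06198 K/W
R_outer film = 1/(h_o·A) = 1/(27.6×22.5) = 0.00161 K/W
R_total = 0.1361 K/W;  Q = ΔT/R_total = 35/0.1361 = 257.2 W
T_interface = T_inner − Q·ΣR(inner→interface) = 19 − 257×0.07247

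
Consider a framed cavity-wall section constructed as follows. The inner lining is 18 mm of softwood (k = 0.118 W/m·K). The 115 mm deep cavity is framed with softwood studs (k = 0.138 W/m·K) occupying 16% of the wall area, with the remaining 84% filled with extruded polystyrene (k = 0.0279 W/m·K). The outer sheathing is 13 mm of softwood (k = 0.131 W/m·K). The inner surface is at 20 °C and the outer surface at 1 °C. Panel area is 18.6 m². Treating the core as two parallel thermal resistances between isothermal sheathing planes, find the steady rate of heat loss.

Q ≈ 127 W

Sheathing layers in series; stud and cavity paths in parallel between them.
R_inner = 0.018/(0.118×18.6) = 0.008201 K/W
R_stud  = 0.115/(0.138×0.16×18.6) = 0.28 K/W
R_cav   = 0.115/(0.0279×0.84×18.6) = 0.2638 K/W
1/R_core = 1/R_stud + 1/R_cav → R_core = 0.1358 K/W
R_outer = 0.013/(0.131×18.6) = 0.005335 K/W
R_total = 0.1494 K/W
Q = ΔT/R_total = 19/0.1494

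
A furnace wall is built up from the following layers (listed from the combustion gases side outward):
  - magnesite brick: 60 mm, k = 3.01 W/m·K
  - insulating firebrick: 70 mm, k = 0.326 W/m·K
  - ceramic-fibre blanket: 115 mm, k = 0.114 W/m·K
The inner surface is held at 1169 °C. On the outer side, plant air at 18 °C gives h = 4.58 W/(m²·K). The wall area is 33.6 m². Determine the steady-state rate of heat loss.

Q ≈ 26500 W

Using the resistance-network approach (series):
R_magnesite brick = L/(kA) = 0.06/(3.01×33.6) = 5.933×10^-4 K/W
R_insulating firebrick = L/(kA) = 0.07/(0.326×33.6) = 0.006391 K/W
R_ceramic-fibre blanket = L/(kA) = 0.115/(0.114×33.6) = 0.03002 K/W
R_outer film = 1/(h_o·A) = 1/(4.58×33.6) = 0.006498 K/W
R_total = 0.04351 K/W
Q = ΔT / R_total = 1151 / 0.04351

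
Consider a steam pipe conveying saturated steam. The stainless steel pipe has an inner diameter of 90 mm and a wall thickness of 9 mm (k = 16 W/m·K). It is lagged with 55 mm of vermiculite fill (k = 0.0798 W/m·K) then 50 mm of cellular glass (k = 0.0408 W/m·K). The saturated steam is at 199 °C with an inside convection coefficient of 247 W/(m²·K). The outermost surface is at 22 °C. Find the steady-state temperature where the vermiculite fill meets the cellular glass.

Radial resistances (cylindrical: R_cond = ln(r_o/r_i)/(2πkL), R_conv = 1/(h·2πrL)):
R_inner film = 1/(h_i·2πr₁L) = 1/(247×2π×0.045×1) = 0.01432 K/W
R_stainless steel pipe wall = ln(54/45)/(2π×16×1) = 0.001814 K/W
R_vermiculite fill = ln(109/54)/(2π×0.0798×1) = 1.401 K/W
R_cellular glass = ln(159/109)/(2π×0.0408×1) = 1.473 K/W
R_total = 2.89 K/W
Q = ΔT/R_total = 177/2.89
Q = 61.3 W/m
T_interface = T_inner − Q·ΣR(inner→interface) = 199 − 61.3×1.417

T ≈ 112 °C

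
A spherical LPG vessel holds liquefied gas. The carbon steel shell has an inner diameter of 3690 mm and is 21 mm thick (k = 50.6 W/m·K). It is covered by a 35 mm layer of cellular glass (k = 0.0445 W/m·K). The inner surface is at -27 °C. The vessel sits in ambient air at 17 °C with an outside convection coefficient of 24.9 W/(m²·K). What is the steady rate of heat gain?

For a spherical shell R = (1/r₁ − 1/r₂)/(4πk); film R = 1/(h·4πr²). In series:
R_carbon steel shell = (1/1.845 − 1/1.866)/(4π×50.6) = 9.593×10^-6 K/W
R_cellular glass = (1/1.866 − 1/1.901)/(4π×0.0445) = 0.01764 K/W
R_outer film = 1/(h·4πr_o²) = 1/(24.9×4π×1.901²) = 8.844×10^-4 K/W
R_total = 0.01854 K/W
Q = ΔT/R_total = 44/0.01854

Q ≈ 2370 W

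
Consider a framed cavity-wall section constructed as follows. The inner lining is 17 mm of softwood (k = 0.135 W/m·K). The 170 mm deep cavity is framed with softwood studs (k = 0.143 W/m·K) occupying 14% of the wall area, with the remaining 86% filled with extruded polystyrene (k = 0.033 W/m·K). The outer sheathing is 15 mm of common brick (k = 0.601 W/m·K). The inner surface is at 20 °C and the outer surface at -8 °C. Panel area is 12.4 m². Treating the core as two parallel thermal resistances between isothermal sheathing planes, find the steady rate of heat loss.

Q ≈ 94.8 W

Sheathing layers in series; stud and cavity paths in parallel between them.
R_inner = 0.017/(0.135×12.4) = 0.01016 K/W
R_stud  = 0.17/(0.143×0.14×12.4) = 0.6848 K/W
R_cav   = 0.17/(0.033×0.86×12.4) = 0.4831 K/W
1/R_core = 1/R_stud + 1/R_cav → R_core = 0.2833 K/W
R_outer = 0.015/(0.601×12.4) = 0.002013 K/W
R_total = 0.2954 K/W
Q = ΔT/R_total = 28/0.2954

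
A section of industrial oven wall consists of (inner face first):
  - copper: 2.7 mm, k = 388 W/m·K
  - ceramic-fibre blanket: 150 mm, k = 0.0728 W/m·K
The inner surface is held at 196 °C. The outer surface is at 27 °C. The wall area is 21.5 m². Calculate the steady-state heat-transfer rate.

Q ≈ 1760 W

Model the wall as resistances in series:
R_copper = L/(kA) = 0.0027/(388×21.5) = 3.237×10^-7 K/W
R_ceramic-fibre blanket = L/(kA) = 0.15/(0.0728×21.5) = 0.09583 K/W
R_total = 0.09583 K/W
Q = ΔT / R_total = 169 / 0.09583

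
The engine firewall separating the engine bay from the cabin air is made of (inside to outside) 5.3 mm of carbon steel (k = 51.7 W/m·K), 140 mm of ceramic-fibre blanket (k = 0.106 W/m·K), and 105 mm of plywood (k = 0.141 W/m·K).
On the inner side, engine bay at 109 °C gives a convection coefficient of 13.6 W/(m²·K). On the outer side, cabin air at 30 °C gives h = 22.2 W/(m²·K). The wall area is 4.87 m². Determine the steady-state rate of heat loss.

Q ≈ 176 W

Using the resistance-network approach (series):
R_inner film = 1/(h_i·A) = 1/(13.6×4.87) = 0.0151 K/W
R_carbon steel = L/(kA) = 0.0053/(51.7×4.87) = 2.105×10^-5 K/W
R_ceramic-fibre blanket = L/(kA) = 0.14/(0.106×4.87) = 0.2712 K/W
R_plywood = L/(kA) = 0.105/(0.141×4.87) = 0.1529 K/W
R_outer film = 1/(h_o·A) = 1/(22.2×4.87) = 0.009249 K/W
R_total = 0.4485 K/W
Q = ΔT / R_total = 79 / 0.4485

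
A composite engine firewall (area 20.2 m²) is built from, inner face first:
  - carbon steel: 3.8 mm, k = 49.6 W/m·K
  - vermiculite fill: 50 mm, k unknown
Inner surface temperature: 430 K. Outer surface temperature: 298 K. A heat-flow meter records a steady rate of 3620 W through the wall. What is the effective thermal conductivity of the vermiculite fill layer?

k ≈ 0.0679 W/(m·K)

Series thermal resistances:
R_carbon steel = L/(kA) = 0.0038/(49.6×20.2) = 3.793×10^-6 K/W
Sum of known resistances R_other = 3.793×10^-6 K/W
Total R = ΔT/Q = 132/3620 = 0.03646 K/W
R_vermiculite fill = R_total − R_other = 0.03646 K/W
k = L/(R·A) = 0.05/(0.03646×20.2)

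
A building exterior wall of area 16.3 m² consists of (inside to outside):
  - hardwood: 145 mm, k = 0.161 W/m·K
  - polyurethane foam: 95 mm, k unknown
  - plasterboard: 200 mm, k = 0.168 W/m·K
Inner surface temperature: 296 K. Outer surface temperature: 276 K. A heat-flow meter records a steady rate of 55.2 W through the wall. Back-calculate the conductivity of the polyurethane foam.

k ≈ 0.0249 W/(m·K)

Using the resistance-network approach (series):
R_hardwood = L/(kA) = 0.145/(0.161×16.3) = 0.05525 K/W
R_plasterboard = L/(kA) = 0.2/(0.168×16.3) = 0.07304 K/W
Sum of known resistances R_other = 0.1283 K/W
Total R = ΔT/Q = 20/55.2 = 0.3623 K/W
R_polyurethane foam = R_total − R_other = 0.234 K/W
k = L/(R·A) = 0.095/(0.234×16.3)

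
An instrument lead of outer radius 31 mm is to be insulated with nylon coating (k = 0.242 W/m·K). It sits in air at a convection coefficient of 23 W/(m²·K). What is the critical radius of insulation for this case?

r_cr ≈ 10.5 mm

For a cylinder r_cr = k/h = 0.242/23
r_cr = 10.5 mm; since the bare radius (31 mm) is above r_cr, any added insulation will reduce heat loss.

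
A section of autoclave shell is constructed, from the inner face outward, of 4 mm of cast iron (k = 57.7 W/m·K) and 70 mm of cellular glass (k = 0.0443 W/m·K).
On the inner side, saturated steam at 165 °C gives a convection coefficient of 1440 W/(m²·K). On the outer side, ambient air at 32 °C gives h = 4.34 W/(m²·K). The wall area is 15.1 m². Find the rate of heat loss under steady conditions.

Q ≈ 1110 W

Thermal resistances in series:
R_inner film = 1/(h_i·A) = 1/(1440×15.1) = 4.599×10^-5 K/W
R_cast iron = L/(kA) = 0.004/(57.7×15.1) = 4.591×10^-6 K/W
R_cellular glass = L/(kA) = 0.07/(0.0443×15.1) = 0.1046 K/W
R_outer film = 1/(h_o·A) = 1/(4.34×15.1) = 0.01526 K/W
R_total = 0.12 K/W
Q = ΔT / R_total = 133 / 0.12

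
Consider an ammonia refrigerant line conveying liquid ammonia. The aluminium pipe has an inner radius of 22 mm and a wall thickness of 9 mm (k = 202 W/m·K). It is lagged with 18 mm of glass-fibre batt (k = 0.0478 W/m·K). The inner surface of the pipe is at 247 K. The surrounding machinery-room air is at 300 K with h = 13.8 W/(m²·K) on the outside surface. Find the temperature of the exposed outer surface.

T ≈ 293 K

Treating each annulus and film as a series resistance:
R_aluminium pipe wall = ln(31/22)/(2π×202×1) = 2.702×10^-4 K/W
R_glass-fibre batt = ln(49/31)/(2π×0.0478×1) = 1.524 K/W
R_outer film = 1/(h_o·2πr_oL) = 1/(13.8×2π×0.049×1) = 0.2354 K/W
R_total = 1.76 K/W
Q = ΔT/R_total = 53/1.76
Q = 30.1 W/m
T_interface = T_inner + Q·ΣR(inner→interface) = 247 + 30.1×1.525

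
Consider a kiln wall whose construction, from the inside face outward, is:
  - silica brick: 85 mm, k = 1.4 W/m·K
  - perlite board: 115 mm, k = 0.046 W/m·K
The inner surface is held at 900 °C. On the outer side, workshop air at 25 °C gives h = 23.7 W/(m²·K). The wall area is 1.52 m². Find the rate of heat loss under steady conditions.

Q ≈ 511 W

Thermal resistances in series:
R_silica brick = L/(kA) = 0.085/(1.4×1.52) = 0.03994 K/W
R_perlite board = L/(kA) = 0.115/(0.046×1.52) = 1.645 K/W
R_outer film = 1/(h_o·A) = 1/(23.7×1.52) = 0.02776 K/W
R_total = 1.712 K/W
Q = ΔT / R_total = 875 / 1.712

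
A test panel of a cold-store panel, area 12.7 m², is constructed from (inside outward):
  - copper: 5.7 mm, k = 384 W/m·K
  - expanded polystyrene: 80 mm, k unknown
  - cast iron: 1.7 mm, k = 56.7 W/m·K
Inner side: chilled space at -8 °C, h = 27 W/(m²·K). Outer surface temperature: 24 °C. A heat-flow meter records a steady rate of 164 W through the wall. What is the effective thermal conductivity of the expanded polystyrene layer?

k ≈ 0.0328 W/(m·K)

Treating each layer as a thermal resistance in series:
R_inner film = 1/(h_i·A) = 1/(27×12.7) = 0.002916 K/W
R_copper = L/(kA) = 0.0057/(384×12.7) = 1.169×10^-6 K/W
R_cast iron = L/(kA) = 0.0017/(56.7×12.7) = 2.361×10^-6 K/W
Sum of known resistances R_other = 0.00292 K/W
Total R = ΔT/Q = 32/164 = 0.1951 K/W
R_expanded polystyrene = R_total − R_other = 0.1922 K/W
k = L/(R·A) = 0.08/(0.1922×12.7)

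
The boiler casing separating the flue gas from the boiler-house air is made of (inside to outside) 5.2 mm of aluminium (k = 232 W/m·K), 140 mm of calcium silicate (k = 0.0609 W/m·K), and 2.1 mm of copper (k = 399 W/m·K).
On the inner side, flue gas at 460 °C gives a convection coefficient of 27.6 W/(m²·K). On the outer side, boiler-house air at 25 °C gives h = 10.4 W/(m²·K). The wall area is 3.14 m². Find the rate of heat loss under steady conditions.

Model the wall as resistances in series:
R_inner film = 1/(h_i·A) = 1/(27.6×3.14) = 0.01154 K/W
R_aluminium = L/(kA) = 0.0052/(232×3.14) = 7.138×10^-6 K/W
R_calcium silicate = L/(kA) = 0.14/(0.0609×3.14) = 0.7321 K/W
R_copper = L/(kA) = 0.0021/(399×3.14) = 1.676×10^-6 K/W
R_outer film = 1/(h_o·A) = 1/(10.4×3.14) = 0.03062 K/W
R_total = 0.7743 K/W
Q = ΔT / R_total = 435 / 0.7743

Q ≈ 562 W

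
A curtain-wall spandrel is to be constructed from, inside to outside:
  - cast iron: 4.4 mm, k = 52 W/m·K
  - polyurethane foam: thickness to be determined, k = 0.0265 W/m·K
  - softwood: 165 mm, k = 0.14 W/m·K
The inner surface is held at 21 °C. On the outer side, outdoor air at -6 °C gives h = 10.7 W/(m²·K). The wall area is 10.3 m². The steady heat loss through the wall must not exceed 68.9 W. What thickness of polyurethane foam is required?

Model the wall as resistances in series:
R_cast iron = L/(kA) = 0.0044/(52×10.3) = 8.215×10^-6 K/W
R_softwood = L/(kA) = 0.165/(0.14×10.3) = 0.1144 K/W
R_outer film = 1/(h_o·A) = 1/(10.7×10.3) = 0.009074 K/W
Sum of the known resistances R_other = 0.1235 K/W
Required total resistance R_tot = ΔT/Q_allow = 27/68.9 = 0.3919 K/W
R_polyurethane foam = R_tot − R_other = 0.2684 K/W
L = R·k·A = 0.2684×0.0265×10.3

L ≈ 73.3 mm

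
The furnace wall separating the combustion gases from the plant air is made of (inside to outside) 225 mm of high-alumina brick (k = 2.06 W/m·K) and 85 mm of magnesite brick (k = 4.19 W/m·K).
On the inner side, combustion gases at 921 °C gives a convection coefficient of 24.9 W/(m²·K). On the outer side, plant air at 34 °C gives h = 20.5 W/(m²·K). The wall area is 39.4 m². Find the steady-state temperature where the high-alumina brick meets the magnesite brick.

T ≈ 314 °C

Model the wall as resistances in series:
R_inner film = 1/(h_i·A) = 1/(24.9×39.4) = 0.001019 K/W
R_high-alumina brick = L/(kA) = 0.225/(2.06×39.4) = 0.002772 K/W
R_magnesite brick = L/(kA) = 0.085/(4.19×39.4) = 5.149×10^-4 K/W
R_outer film = 1/(h_o·A) = 1/(20.5×39.4) = 0.001238 K/W
R_total = 0.005544 K/W;  Q = ΔT/R_total = 887/0.005544 = 160000 W
T_interface = T_inner − Q·ΣR(inner→interface) = 921 − 160000×0.003791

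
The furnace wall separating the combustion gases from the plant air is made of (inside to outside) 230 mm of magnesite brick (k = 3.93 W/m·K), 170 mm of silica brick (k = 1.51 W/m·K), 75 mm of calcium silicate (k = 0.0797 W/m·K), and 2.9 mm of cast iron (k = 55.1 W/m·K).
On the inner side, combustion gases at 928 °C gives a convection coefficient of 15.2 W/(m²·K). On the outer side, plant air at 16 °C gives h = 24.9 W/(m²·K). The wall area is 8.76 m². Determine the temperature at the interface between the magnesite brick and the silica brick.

T ≈ 835 °C

Using the resistance-network approach (series):
R_inner film = 1/(h_i·A) = 1/(15.2×8.76) = 0.00751 K/W
R_magnesite brick = L/(kA) = 0.23/(3.93×8.76) = 0.006681 K/W
R_silica brick = L/(kA) = 0.17/(1.51×8.76) = 0.01285 K/W
R_calcium silicate = L/(kA) = 0.075/(0.0797×8.76) = 0.1074 K/W
R_cast iron = L/(kA) = 0.0029/(55.1×8.76) = 6.008×10^-6 K/W
R_outer film = 1/(h_o·A) = 1/(24.9×8.76) = 0.004585 K/W
R_total = 0.1391 K/W;  Q = ΔT/R_total = 912/0.1391 = 6558 W
T_interface = T_inner − Q·ΣR(inner→interface) = 928 − 6560×0.01419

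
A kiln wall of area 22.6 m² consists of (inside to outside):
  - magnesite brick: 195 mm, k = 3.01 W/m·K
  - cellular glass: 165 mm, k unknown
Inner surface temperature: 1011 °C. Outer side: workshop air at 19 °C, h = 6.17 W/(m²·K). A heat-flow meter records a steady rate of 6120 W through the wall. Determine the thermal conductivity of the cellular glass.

k ≈ 0.048 W/(m·K)

Treating each layer as a thermal resistance in series:
R_magnesite brick = L/(kA) = 0.195/(3.01×22.6) = 0.002867 K/W
R_outer film = 1/(h_o·A) = 1/(6.17×22.6) = 0.007171 K/W
Sum of known resistances R_other = 0.01004 K/W
Total R = ΔT/Q = 992/6120 = 0.1621 K/W
R_cellular glass = R_total − R_other = 0.1521 K/W
k = L/(R·A) = 0.165/(0.1521×22.6)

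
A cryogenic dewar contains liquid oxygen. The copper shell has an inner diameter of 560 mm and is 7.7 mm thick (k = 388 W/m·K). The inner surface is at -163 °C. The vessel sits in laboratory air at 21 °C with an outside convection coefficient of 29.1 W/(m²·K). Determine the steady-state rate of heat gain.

Spherical conduction: R = (1/r_in − 1/r_out)/(4πk) per layer; series-sum.
R_copper shell = (1/0.28 − 1/0.2877)/(4π×388) = 1.96×10^-5 K/W
R_outer film = 1/(h·4πr_o²) = 1/(29.1×4π×0.2877²) = 0.03304 K/W
R_total = 0.03306 K/W
Q = ΔT/R_total = 184/0.03306

Q ≈ 5570 W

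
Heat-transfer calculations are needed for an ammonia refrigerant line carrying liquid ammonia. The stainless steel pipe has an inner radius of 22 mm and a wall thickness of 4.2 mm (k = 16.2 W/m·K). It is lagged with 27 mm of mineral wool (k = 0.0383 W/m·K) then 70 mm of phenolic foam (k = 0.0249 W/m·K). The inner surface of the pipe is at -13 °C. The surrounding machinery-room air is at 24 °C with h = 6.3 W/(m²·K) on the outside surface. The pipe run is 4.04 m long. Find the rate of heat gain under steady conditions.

Treating each annulus and film as a series resistance:
R_stainless steel pipe wall = ln(26.2/22)/(2π×16.2×4.04) = 4.249×10^-4 K/W
R_mineral wool = ln(53.2/26.2)/(2π×0.0383×4.04) = 0.7285 K/W
R_phenolic foam = ln(123.2/53.2)/(2π×0.0249×4.04) = 1.329 K/W
R_outer film = 1/(h_o·2πr_oL) = 1/(6.3×2π×0.1232×4.04) = 0.05076 K/W
R_total = 2.108 K/W
Q = ΔT/R_total = 37/2.108

Q ≈ 17.5 W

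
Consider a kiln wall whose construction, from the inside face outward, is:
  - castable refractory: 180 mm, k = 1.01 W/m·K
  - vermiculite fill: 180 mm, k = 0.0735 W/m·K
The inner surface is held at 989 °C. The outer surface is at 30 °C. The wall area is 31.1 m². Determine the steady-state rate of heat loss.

Using the resistance-network approach (series):
R_castable refractory = L/(kA) = 0.18/(1.01×31.1) = 0.00573 K/W
R_vermiculite fill = L/(kA) = 0.18/(0.0735×31.1) = 0.07875 K/W
R_total = 0.08448 K/W
Q = ΔT / R_total = 959 / 0.08448

Q ≈ 11400 W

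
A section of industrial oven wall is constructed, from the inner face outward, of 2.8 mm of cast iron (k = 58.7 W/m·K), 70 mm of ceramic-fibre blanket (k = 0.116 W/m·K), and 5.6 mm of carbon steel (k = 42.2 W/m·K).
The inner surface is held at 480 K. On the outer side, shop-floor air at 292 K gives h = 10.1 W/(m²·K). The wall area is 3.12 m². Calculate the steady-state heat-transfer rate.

Treating each layer as a thermal resistance in series:
R_cast iron = L/(kA) = 0.0028/(58.7×3.12) = 1.529×10^-5 K/W
R_ceramic-fibre blanket = L/(kA) = 0.07/(0.116×3.12) = 0.1934 K/W
R_carbon steel = L/(kA) = 0.0056/(42.2×3.12) = 4.253×10^-5 K/W
R_outer film = 1/(h_o·A) = 1/(10.1×3.12) = 0.03173 K/W
R_total = 0.2252 K/W
Q = ΔT / R_total = 188 / 0.2252

Q ≈ 835 W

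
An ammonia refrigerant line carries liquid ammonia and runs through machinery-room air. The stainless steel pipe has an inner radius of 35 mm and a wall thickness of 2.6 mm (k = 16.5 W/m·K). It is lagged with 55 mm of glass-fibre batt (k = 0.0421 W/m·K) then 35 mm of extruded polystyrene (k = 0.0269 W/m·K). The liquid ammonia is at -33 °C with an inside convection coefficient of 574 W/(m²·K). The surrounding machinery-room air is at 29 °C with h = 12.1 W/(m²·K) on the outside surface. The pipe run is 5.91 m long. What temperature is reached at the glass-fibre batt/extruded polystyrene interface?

Per-layer cylindrical resistances, series-summed:
R_inner film = 1/(h_i·2πr₁L) = 1/(574×2π×0.035×5.91) = 0.00134 K/W
R_stainless steel pipe wall = ln(37.6/35)/(2π×16.5×5.91) = 1.17×10^-4 K/W
R_glass-fibre batt = ln(92.6/37.6)/(2π×0.0421×5.91) = 0.5765 K/W
R_extruded polystyrene = ln(127.6/92.6)/(2π×0.0269×5.91) = 0.321 K/W
R_outer film = 1/(h_o·2πr_oL) = 1/(12.1×2π×0.1276×5.91) = 0.01744 K/W
R_total = 0.9164 K/W
Q = ΔT/R_total = 62/0.9164
Q = 67.7 W
T_interface = T_inner + Q·ΣR(inner→interface) = -33 + 67.7×0.578

T ≈ 6.1 °C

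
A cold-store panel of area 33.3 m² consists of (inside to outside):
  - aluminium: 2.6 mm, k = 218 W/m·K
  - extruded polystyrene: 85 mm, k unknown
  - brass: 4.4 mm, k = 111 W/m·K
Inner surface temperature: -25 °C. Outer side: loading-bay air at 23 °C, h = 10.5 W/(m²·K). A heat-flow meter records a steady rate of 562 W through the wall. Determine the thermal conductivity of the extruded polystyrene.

k ≈ 0.0309 W/(m·K)

Series thermal resistances:
R_aluminium = L/(kA) = 0.0026/(218×33.3) = 3.582×10^-7 K/W
R_brass = L/(kA) = 0.0044/(111×33.3) = 1.19×10^-6 K/W
R_outer film = 1/(h_o·A) = 1/(10.5×33.3) = 0.00286 K/W
Sum of known resistances R_other = 0.002862 K/W
Total R = ΔT/Q = 48/562 = 0.08541 K/W
R_extruded polystyrene = R_total − R_other = 0.08255 K/W
k = L/(R·A) = 0.085/(0.08255×33.3)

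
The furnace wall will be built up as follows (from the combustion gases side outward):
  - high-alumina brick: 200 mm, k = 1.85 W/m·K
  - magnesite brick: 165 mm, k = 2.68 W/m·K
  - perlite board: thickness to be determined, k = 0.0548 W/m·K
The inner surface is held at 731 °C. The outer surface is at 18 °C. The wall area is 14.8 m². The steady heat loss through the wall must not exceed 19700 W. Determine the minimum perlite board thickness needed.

Series thermal resistances:
R_high-alumina brick = L/(kA) = 0.2/(1.85×14.8) = 0.007305 K/W
R_magnesite brick = L/(kA) = 0.165/(2.68×14.8) = 0.00416 K/W
Sum of the known resistances R_other = 0.01146 K/W
Required total resistance R_tot = ΔT/Q_allow = 713/19700 = 0.03619 K/W
R_perlite board = R_tot − R_other = 0.02473 K/W
L = R·k·A = 0.02473×0.0548×14.8

L ≈ 20.1 mm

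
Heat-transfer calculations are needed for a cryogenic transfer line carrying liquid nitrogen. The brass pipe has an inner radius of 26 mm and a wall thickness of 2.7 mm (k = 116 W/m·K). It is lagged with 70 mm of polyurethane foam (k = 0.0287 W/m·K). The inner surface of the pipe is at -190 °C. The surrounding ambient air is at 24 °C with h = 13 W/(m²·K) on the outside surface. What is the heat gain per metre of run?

q′ ≈ 30.7 W/m

Per-layer cylindrical resistances, series-summed:
R_brass pipe wall = ln(28.7/26)/(2π×116×1) = 1.356×10^-4 K/W
R_polyurethane foam = ln(98.7/28.7)/(2π×0.0287×1) = 6.85 K/W
R_outer film = 1/(h_o·2πr_oL) = 1/(13×2π×0.0987×1) = 0.124 K/W
R_total = 6.974 K/W
Q = ΔT/R_total = 214/6.974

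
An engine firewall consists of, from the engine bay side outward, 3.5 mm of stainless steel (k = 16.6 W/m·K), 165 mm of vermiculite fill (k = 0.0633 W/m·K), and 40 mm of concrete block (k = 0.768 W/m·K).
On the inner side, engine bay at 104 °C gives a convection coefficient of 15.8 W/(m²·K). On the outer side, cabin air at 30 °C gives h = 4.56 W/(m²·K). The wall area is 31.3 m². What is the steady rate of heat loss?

Treating each layer as a thermal resistance in series:
R_inner film = 1/(h_i·A) = 1/(15.8×31.3) = 0.002022 K/W
R_stainless steel = L/(kA) = 0.0035/(16.6×31.3) = 6.736×10^-6 K/W
R_vermiculite fill = L/(kA) = 0.165/(0.0633×31.3) = 0.08328 K/W
R_concrete block = L/(kA) = 0.04/(0.768×31.3) = 0.001664 K/W
R_outer film = 1/(h_o·A) = 1/(4.56×31.3) = 0.007006 K/W
R_total = 0.09398 K/W
Q = ΔT / R_total = 74 / 0.09398

Q ≈ 787 W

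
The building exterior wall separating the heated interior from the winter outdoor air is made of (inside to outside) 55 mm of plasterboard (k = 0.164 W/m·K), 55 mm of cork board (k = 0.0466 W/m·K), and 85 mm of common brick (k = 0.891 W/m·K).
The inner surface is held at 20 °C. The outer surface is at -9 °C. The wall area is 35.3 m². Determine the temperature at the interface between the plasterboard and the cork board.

T ≈ 14 °C

Model the wall as resistances in series:
R_plasterboard = L/(kA) = 0.055/(0.164×35.3) = 0.0095 K/W
R_cork board = L/(kA) = 0.055/(0.0466×35.3) = 0.03344 K/W
R_common brick = L/(kA) = 0.085/(0.891×35.3) = 0.002703 K/W
R_total = 0.04564 K/W;  Q = ΔT/R_total = 29/0.04564 = 635.4 W
T_interface = T_inner − Q·ΣR(inner→interface) = 20 − 635×0.0095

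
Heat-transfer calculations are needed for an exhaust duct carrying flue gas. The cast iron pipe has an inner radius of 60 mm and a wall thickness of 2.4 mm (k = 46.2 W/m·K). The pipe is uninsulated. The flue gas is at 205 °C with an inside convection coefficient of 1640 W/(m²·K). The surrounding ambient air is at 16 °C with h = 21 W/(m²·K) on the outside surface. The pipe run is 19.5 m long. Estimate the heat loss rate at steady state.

Radial resistances (cylindrical: R_cond = ln(r_o/r_i)/(2πkL), R_conv = 1/(h·2πrL)):
R_inner film = 1/(h_i·2πr₁L) = 1/(1640×2π×0.06×19.5) = 8.295×10^-5 K/W
R_cast iron pipe wall = ln(62.4/60)/(2π×46.2×19.5) = 6.929×10^-6 K/W
R_outer film = 1/(h_o·2πr_oL) = 1/(21×2π×0.0624×19.5) = 0.006228 K/W
R_total = 0.006318 K/W
Q = ΔT/R_total = 189/0.006318

Q ≈ 29900 W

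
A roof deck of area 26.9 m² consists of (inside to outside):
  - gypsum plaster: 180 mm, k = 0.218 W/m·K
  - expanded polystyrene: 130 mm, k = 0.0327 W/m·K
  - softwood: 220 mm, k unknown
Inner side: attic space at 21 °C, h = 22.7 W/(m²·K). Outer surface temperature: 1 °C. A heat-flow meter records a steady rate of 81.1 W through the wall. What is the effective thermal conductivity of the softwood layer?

Series thermal resistances:
R_inner film = 1/(h_i·A) = 1/(22.7×26.9) = 0.001638 K/W
R_gypsum plaster = L/(kA) = 0.18/(0.218×26.9) = 0.03069 K/W
R_expanded polystyrene = L/(kA) = 0.13/(0.0327×26.9) = 0.1478 K/W
Sum of known resistances R_other = 0.1801 K/W
Total R = ΔT/Q = 20/81.1 = 0.2466 K/W
R_softwood = R_total − R_other = 0.06649 K/W
k = L/(R·A) = 0.22/(0.06649×26.9)

k ≈ 0.123 W/(m·K)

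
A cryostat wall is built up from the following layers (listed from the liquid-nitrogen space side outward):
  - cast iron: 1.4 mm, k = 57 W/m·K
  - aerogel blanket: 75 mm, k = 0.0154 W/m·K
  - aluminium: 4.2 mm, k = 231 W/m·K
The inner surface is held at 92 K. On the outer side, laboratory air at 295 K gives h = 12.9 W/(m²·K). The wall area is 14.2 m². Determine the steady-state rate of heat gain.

Model the wall as resistances in series:
R_cast iron = L/(kA) = 0.0014/(57×14.2) = 1.73×10^-6 K/W
R_aerogel blanket = L/(kA) = 0.075/(0.0154×14.2) = 0.343 K/W
R_aluminium = L/(kA) = 0.0042/(231×14.2) = 1.28×10^-6 K/W
R_outer film = 1/(h_o·A) = 1/(12.9×14.2) = 0.005459 K/W
R_total = 0.3484 K/W
Q = ΔT / R_total = 203 / 0.3484

Q ≈ 583 W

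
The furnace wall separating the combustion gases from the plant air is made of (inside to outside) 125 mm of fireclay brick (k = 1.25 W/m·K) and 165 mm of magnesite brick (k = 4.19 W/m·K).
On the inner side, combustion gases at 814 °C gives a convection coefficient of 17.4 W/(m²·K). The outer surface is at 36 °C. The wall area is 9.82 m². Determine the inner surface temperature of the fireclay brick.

T ≈ 587 °C

Model the wall as resistances in series:
R_inner film = 1/(h_i·A) = 1/(17.4×9.82) = 0.005852 K/W
R_fireclay brick = L/(kA) = 0.125/(1.25×9.82) = 0.01018 K/W
R_magnesite brick = L/(kA) = 0.165/(4.19×9.82) = 0.00401 K/W
R_total = 0.02005 K/W;  Q = ΔT/R_total = 778/0.02005 = 38810 W
T_interface = T_inner − Q·ΣR(inner→interface) = 814 − 38800×0.005852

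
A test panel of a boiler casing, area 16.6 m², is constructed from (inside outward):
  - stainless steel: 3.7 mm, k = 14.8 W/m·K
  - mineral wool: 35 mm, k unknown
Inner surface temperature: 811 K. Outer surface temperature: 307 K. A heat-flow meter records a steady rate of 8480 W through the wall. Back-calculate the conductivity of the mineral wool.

k ≈ 0.0355 W/(m·K)

Thermal resistances in series:
R_stainless steel = L/(kA) = 0.0037/(14.8×16.6) = 1.506×10^-5 K/W
Sum of known resistances R_other = 1.506×10^-5 K/W
Total R = ΔT/Q = 504/8480 = 0.05943 K/W
R_mineral wool = R_total − R_other = 0.05942 K/W
k = L/(R·A) = 0.035/(0.05942×16.6)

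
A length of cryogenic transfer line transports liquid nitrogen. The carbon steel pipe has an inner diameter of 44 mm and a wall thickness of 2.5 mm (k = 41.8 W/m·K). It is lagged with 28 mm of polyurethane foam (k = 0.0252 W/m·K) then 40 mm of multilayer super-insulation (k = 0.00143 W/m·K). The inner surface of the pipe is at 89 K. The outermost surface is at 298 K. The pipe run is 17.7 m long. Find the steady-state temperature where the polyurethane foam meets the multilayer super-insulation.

T ≈ 104 K

For a radial system each layer contributes R = ln(r_out/r_in)/(2πkL); films add R = 1/(hA).
R_carbon steel pipe wall = ln(24.5/22)/(2π×41.8×17.7) = 2.315×10^-5 K/W
R_polyurethane foam = ln(52.5/24.5)/(2π×0.0252×17.7) = 0.2719 K/W
R_multilayer super-insulation = ln(92.5/52.5)/(2π×0.00143×17.7) = 3.561 K/W
R_total = 3.833 K/W
Q = ΔT/R_total = 209/3.833
Q = 54.5 W
T_interface = T_inner + Q·ΣR(inner→interface) = 89 + 54.5×0.272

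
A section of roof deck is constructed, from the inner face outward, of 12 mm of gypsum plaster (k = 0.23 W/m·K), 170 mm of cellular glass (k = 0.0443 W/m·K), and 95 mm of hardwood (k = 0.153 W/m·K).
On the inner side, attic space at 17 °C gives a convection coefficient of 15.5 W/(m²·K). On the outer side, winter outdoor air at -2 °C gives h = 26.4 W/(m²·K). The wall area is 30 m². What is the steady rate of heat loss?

Model the wall as resistances in series:
R_inner film = 1/(h_i·A) = 1/(15.5×30) = 0.002151 K/W
R_gypsum plaster = L/(kA) = 0.012/(0.23×30) = 0.001739 K/W
R_cellular glass = L/(kA) = 0.17/(0.0443×30) = 0.1279 K/W
R_hardwood = L/(kA) = 0.095/(0.153×30) = 0.0207 K/W
R_outer film = 1/(h_o·A) = 1/(26.4×30) = 0.001263 K/W
R_total = 0.1538 K/W
Q = ΔT / R_total = 19 / 0.1538

Q ≈ 124 W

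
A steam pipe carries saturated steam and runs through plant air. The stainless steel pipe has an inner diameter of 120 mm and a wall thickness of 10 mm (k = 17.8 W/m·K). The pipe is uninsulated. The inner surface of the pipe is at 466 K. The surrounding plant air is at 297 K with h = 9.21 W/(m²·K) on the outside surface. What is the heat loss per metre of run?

q′ ≈ 681 W/m

For a radial system each layer contributes R = ln(r_out/r_in)/(2πkL); films add R = 1/(hA).
R_stainless steel pipe wall = ln(70/60)/(2π×17.8×1) = 0.001378 K/W
R_outer film = 1/(h_o·2πr_oL) = 1/(9.21×2π×0.07×1) = 0.2469 K/W
R_total = 0.2482 K/W
Q = ΔT/R_total = 169/0.2482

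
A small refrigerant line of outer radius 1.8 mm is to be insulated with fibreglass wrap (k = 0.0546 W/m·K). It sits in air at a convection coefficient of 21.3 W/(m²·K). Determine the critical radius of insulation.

For a cylinder r_cr = k/h = 0.0546/21.3
r_cr = 2.56 mm; since the bare radius (1.8 mm) is below r_cr, adding a thin layer of insulation will *increase* heat loss.

r_cr ≈ 2.56 mm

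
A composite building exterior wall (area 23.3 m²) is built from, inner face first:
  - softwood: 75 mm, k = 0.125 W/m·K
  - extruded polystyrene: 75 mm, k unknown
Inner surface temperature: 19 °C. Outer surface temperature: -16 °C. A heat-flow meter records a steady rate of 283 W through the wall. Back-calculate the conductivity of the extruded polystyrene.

k ≈ 0.0329 W/(m·K)

Thermal resistances in series:
R_softwood = L/(kA) = 0.075/(0.125×23.3) = 0.02575 K/W
Sum of known resistances R_other = 0.02575 K/W
Total R = ΔT/Q = 35/283 = 0.1237 K/W
R_extruded polystyrene = R_total − R_other = 0.09792 K/W
k = L/(R·A) = 0.075/(0.09792×23.3)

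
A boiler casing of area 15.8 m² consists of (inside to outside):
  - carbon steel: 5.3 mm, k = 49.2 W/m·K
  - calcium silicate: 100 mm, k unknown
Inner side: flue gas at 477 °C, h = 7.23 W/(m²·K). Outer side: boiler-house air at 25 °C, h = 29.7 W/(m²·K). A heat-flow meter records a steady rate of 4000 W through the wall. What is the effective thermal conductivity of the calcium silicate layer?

Model the wall as resistances in series:
R_inner film = 1/(h_i·A) = 1/(7.23×15.8) = 0.008754 K/W
R_carbon steel = L/(kA) = 0.0053/(49.2×15.8) = 6.818×10^-6 K/W
R_outer film = 1/(h_o·A) = 1/(29.7×15.8) = 0.002131 K/W
Sum of known resistances R_other = 0.01089 K/W
Total R = ΔT/Q = 452/4000 = 0.113 K/W
R_calcium silicate = R_total − R_other = 0.1021 K/W
k = L/(R·A) = 0.1/(0.1021×15.8)

k ≈ 0.062 W/(m·K)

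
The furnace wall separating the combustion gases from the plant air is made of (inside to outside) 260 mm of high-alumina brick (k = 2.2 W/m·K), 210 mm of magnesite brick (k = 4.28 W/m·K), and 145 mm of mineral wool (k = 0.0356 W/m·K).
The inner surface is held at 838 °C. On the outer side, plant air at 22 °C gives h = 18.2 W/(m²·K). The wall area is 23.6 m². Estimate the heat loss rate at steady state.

Q ≈ 4480 W

Series thermal resistances:
R_high-alumina brick = L/(kA) = 0.26/(2.2×23.6) = 0.005008 K/W
R_magnesite brick = L/(kA) = 0.21/(4.28×23.6) = 0.002079 K/W
R_mineral wool = L/(kA) = 0.145/(0.0356×23.6) = 0.1726 K/W
R_outer film = 1/(h_o·A) = 1/(18.2×23.6) = 0.002328 K/W
R_total = 0.182 K/W
Q = ΔT / R_total = 816 / 0.182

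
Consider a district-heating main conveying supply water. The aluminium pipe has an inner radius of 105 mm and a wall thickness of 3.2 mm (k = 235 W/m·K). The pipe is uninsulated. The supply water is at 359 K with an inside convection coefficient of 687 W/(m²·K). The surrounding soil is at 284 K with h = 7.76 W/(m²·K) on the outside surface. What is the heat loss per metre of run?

q′ ≈ 391 W/m

Per-layer cylindrical resistances, series-summed:
R_inner film = 1/(h_i·2πr₁L) = 1/(687×2π×0.105×1) = 0.002206 K/W
R_aluminium pipe wall = ln(108.2/105)/(2π×235×1) = 2.033×10^-5 K/W
R_outer film = 1/(h_o·2πr_oL) = 1/(7.76×2π×0.1082×1) = 0.1896 K/W
R_total = 0.1918 K/W
Q = ΔT/R_total = 75/0.1918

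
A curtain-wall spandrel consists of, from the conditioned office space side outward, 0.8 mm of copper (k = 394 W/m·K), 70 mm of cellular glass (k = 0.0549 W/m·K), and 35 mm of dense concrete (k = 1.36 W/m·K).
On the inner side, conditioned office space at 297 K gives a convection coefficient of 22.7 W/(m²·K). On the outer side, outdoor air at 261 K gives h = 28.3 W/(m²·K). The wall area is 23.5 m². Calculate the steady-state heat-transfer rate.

Series thermal resistances:
R_inner film = 1/(h_i·A) = 1/(22.7×23.5) = 0.001875 K/W
R_copper = L/(kA) = 0.0008/(394×23.5) = 8.64×10^-8 K/W
R_cellular glass = L/(kA) = 0.07/(0.0549×23.5) = 0.05426 K/W
R_dense concrete = L/(kA) = 0.035/(1.36×23.5) = 0.001095 K/W
R_outer film = 1/(h_o·A) = 1/(28.3×23.5) = 0.001504 K/W
R_total = 0.05873 K/W
Q = ΔT / R_total = 36 / 0.05873

Q ≈ 613 W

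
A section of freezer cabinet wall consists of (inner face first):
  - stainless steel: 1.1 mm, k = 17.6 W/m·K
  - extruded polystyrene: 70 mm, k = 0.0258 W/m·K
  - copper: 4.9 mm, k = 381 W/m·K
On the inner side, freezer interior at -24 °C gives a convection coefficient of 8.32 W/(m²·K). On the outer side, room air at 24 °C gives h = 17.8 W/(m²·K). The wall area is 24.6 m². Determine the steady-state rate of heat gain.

Q ≈ 409 W

Using the resistance-network approach (series):
R_inner film = 1/(h_i·A) = 1/(8.32×24.6) = 0.004886 K/W
R_stainless steel = L/(kA) = 0.0011/(17.6×24.6) = 2.541×10^-6 K/W
R_extruded polystyrene = L/(kA) = 0.07/(0.0258×24.6) = 0.1103 K/W
R_copper = L/(kA) = 0.0049/(381×24.6) = 5.228×10^-7 K/W
R_outer film = 1/(h_o·A) = 1/(17.8×24.6) = 0.002284 K/W
R_total = 0.1175 K/W
Q = ΔT / R_total = 48 / 0.1175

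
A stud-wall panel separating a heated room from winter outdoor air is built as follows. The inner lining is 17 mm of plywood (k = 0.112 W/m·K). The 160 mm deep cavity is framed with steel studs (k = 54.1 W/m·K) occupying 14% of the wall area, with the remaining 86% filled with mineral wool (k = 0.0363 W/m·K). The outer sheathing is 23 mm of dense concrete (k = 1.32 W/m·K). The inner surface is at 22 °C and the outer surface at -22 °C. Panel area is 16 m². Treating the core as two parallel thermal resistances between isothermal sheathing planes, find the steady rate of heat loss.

Q ≈ 3700 W

Sheathing layers in series; stud and cavity paths in parallel between them.
R_inner = 0.017/(0.112×16) = 0.009487 K/W
R_stud  = 0.16/(54.1×0.14×16) = 0.00132 K/W
R_cav   = 0.16/(0.0363×0.86×16) = 0.3203 K/W
1/R_core = 1/R_stud + 1/R_cav → R_core = 0.001315 K/W
R_outer = 0.023/(1.32×16) = 0.001089 K/W
R_total = 0.01189 K/W
Q = ΔT/R_total = 44/0.01189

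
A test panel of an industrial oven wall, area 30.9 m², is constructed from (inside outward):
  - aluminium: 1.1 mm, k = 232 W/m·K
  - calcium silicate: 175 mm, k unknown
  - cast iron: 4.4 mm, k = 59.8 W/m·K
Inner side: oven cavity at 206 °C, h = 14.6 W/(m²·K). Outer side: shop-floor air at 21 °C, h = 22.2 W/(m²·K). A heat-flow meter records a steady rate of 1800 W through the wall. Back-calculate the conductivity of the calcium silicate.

Treating each layer as a thermal resistance in series:
R_inner film = 1/(h_i·A) = 1/(14.6×30.9) = 0.002217 K/W
R_aluminium = L/(kA) = 0.0011/(232×30.9) = 1.534×10^-7 K/W
R_cast iron = L/(kA) = 0.0044/(59.8×30.9) = 2.381×10^-6 K/W
R_outer film = 1/(h_o·A) = 1/(22.2×30.9) = 0.001458 K/W
Sum of known resistances R_other = 0.003677 K/W
Total R = ΔT/Q = 185/1800 = 0.1028 K/W
R_calcium silicate = R_total − R_other = 0.0991 K/W
k = L/(R·A) = 0.175/(0.0991×30.9)

k ≈ 0.0571 W/(m·K)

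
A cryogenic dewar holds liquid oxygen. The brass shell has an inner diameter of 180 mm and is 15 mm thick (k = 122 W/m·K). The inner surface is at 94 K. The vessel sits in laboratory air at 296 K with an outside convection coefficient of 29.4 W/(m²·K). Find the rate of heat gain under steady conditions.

Radial (spherical) resistances in series:
R_brass shell = (1/0.09 − 1/0.105)/(4π×122) = 0.001035 K/W
R_outer film = 1/(h·4πr_o²) = 1/(29.4×4π×0.105²) = 0.2455 K/W
R_total = 0.2465 K/W
Q = ΔT/R_total = 202/0.2465

Q ≈ 819 W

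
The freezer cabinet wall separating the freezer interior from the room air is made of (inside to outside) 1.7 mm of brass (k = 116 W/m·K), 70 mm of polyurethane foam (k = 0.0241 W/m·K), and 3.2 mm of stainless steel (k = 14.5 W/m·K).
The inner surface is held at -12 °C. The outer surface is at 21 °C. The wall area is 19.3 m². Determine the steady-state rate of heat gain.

Q ≈ 219 W

Using the resistance-network approach (series):
R_brass = L/(kA) = 0.0017/(116×19.3) = 7.593×10^-7 K/W
R_polyurethane foam = L/(kA) = 0.07/(0.0241×19.3) = 0.1505 K/W
R_stainless steel = L/(kA) = 0.0032/(14.5×19.3) = 1.143×10^-5 K/W
R_total = 0.1505 K/W
Q = ΔT / R_total = 33 / 0.1505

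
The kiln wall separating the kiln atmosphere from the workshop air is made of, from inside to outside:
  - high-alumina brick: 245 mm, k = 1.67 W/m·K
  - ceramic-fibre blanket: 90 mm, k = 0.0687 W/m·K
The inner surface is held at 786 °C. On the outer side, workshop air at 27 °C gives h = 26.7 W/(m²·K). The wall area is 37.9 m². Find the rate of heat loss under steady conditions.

Q ≈ 19300 W

Thermal resistances in series:
R_high-alumina brick = L/(kA) = 0.245/(1.67×37.9) = 0.003871 K/W
R_ceramic-fibre blanket = L/(kA) = 0.09/(0.0687×37.9) = 0.03457 K/W
R_outer film = 1/(h_o·A) = 1/(26.7×37.9) = 9.882×10^-4 K/W
R_total = 0.03942 K/W
Q = ΔT / R_total = 759 / 0.03942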